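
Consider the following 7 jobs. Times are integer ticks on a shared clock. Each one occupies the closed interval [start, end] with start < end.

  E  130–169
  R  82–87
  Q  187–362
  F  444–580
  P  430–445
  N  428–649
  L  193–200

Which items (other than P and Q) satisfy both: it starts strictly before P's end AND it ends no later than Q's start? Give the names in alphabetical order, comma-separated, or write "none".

Conditions: its start is strictly before P's end (X.start < 445) AND its end is no later than Q's start (X.end <= 187).
E: start 130 < 445? ✓; end 169 <= 187? ✓ → yes.
F: start 444 < 445? ✓; end 580 <= 187? ✗ → no.
L: start 193 < 445? ✓; end 200 <= 187? ✗ → no.
N: start 428 < 445? ✓; end 649 <= 187? ✗ → no.
R: start 82 < 445? ✓; end 87 <= 187? ✓ → yes.
Result: E, R.

E, R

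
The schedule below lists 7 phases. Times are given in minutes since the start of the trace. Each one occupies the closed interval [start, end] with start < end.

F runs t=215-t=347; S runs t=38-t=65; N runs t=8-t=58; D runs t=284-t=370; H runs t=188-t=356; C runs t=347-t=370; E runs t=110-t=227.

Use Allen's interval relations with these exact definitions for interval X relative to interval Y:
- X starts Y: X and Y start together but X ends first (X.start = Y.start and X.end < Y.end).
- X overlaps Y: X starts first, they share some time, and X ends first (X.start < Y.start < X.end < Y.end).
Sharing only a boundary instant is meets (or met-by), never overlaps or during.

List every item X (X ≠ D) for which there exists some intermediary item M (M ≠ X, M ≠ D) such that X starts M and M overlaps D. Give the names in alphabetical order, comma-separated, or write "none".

Target D = [t=284, t=370].
Intermediaries M with M overlaps D: F, H.
Via F — items with X starts F: none.
Via H — items with X starts H: none.
Union: none.

none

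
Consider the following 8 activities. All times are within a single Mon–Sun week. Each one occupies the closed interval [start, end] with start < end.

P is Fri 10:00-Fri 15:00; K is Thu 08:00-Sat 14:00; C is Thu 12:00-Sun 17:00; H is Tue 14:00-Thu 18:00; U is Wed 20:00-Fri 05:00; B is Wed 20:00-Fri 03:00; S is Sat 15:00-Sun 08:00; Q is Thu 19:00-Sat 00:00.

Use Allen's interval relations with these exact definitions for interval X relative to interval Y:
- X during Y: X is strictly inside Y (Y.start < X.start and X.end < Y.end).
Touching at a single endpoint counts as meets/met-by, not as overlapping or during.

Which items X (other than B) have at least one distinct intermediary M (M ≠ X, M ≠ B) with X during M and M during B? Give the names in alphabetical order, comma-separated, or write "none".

Target B = [Wed 20:00, Fri 03:00].
Intermediaries M with M during B: none.
Union: none.

none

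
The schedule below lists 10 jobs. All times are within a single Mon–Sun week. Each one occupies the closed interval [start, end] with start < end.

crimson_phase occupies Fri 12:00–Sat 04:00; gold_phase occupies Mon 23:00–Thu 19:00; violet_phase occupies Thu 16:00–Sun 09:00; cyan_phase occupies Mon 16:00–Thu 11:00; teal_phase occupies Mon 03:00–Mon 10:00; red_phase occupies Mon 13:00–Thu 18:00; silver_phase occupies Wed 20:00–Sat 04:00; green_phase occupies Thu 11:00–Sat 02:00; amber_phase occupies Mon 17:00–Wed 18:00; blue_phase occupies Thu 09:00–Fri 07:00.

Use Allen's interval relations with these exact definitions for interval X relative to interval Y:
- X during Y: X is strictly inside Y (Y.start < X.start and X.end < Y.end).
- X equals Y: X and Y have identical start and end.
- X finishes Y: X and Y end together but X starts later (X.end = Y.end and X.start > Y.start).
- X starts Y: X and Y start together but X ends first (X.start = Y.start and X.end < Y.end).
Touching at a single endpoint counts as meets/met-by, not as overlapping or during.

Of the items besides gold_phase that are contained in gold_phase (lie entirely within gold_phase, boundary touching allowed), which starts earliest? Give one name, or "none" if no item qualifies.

none

Target gold_phase = [Mon 23:00, Thu 19:00].
amber_phase [Mon 17:00, Wed 18:00] → overlaps → excluded.
blue_phase [Thu 09:00, Fri 07:00] → overlapped-by → excluded.
crimson_phase [Fri 12:00, Sat 04:00] → after → excluded.
cyan_phase [Mon 16:00, Thu 11:00] → overlaps → excluded.
green_phase [Thu 11:00, Sat 02:00] → overlapped-by → excluded.
red_phase [Mon 13:00, Thu 18:00] → overlaps → excluded.
silver_phase [Wed 20:00, Sat 04:00] → overlapped-by → excluded.
teal_phase [Mon 03:00, Mon 10:00] → before → excluded.
violet_phase [Thu 16:00, Sun 09:00] → overlapped-by → excluded.
No candidates → none.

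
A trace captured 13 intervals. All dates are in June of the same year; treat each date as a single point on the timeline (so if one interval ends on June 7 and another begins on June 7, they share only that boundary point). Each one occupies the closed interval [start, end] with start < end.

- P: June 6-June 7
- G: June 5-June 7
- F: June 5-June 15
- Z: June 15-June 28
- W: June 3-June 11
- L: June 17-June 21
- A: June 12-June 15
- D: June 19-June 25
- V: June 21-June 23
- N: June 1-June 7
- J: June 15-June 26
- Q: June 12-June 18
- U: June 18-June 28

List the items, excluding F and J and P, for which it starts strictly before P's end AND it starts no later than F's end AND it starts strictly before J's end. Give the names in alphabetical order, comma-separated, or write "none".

Conditions: its start is strictly before P's end (X.start < June 7) AND its start is no later than F's end (X.start <= June 15) AND its start is strictly before J's end (X.start < June 26).
A: start June 12 < June 7? ✗; start June 12 <= June 15? ✓; start June 12 < June 26? ✓ → no.
D: start June 19 < June 7? ✗; start June 19 <= June 15? ✗; start June 19 < June 26? ✓ → no.
G: start June 5 < June 7? ✓; start June 5 <= June 15? ✓; start June 5 < June 26? ✓ → yes.
L: start June 17 < June 7? ✗; start June 17 <= June 15? ✗; start June 17 < June 26? ✓ → no.
N: start June 1 < June 7? ✓; start June 1 <= June 15? ✓; start June 1 < June 26? ✓ → yes.
Q: start June 12 < June 7? ✗; start June 12 <= June 15? ✓; start June 12 < June 26? ✓ → no.
U: start June 18 < June 7? ✗; start June 18 <= June 15? ✗; start June 18 < June 26? ✓ → no.
V: start June 21 < June 7? ✗; start June 21 <= June 15? ✗; start June 21 < June 26? ✓ → no.
W: start June 3 < June 7? ✓; start June 3 <= June 15? ✓; start June 3 < June 26? ✓ → yes.
Z: start June 15 < June 7? ✗; start June 15 <= June 15? ✓; start June 15 < June 26? ✓ → no.
Result: G, N, W.

G, N, W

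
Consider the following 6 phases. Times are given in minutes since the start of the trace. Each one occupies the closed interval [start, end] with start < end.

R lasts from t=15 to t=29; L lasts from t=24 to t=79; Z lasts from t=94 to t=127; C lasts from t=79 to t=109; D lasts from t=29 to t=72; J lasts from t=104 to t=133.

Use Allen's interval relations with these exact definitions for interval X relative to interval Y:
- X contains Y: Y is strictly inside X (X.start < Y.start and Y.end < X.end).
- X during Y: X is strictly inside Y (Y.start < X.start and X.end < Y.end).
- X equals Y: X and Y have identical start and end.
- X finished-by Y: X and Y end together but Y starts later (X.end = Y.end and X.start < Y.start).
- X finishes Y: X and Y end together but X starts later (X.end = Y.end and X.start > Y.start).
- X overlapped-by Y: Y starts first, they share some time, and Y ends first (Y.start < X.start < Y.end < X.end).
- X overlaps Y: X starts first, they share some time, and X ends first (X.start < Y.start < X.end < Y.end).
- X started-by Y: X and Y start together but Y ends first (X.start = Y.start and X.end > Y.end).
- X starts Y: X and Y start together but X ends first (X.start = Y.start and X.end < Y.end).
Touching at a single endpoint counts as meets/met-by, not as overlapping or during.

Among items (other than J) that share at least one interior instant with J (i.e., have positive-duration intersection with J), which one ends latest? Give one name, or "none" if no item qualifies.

Target J = [t=104, t=133].
C [t=79, t=109] → overlaps → candidate.
D [t=29, t=72] → before → excluded.
L [t=24, t=79] → before → excluded.
R [t=15, t=29] → before → excluded.
Z [t=94, t=127] → overlaps → candidate.
Among candidates, latest end is t=127 → Z.

Z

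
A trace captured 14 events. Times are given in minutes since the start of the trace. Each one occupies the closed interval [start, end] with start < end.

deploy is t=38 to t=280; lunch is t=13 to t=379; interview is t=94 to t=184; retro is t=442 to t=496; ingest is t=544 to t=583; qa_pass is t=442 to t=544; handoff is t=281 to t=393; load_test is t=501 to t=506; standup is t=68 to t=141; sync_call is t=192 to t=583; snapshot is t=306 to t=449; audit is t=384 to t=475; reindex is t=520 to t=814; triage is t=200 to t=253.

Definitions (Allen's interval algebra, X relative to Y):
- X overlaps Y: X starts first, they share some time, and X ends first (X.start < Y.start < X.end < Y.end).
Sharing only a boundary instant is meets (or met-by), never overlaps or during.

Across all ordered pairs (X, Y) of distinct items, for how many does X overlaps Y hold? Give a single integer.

Checking all 182 ordered pairs for relation 'overlaps'; matching pairs in alphabetical order:
(audit, qa_pass): audit overlaps qa_pass ✓
(audit, retro): audit overlaps retro ✓
(deploy, sync_call): deploy overlaps sync_call ✓
(handoff, audit): handoff overlaps audit ✓
(handoff, snapshot): handoff overlaps snapshot ✓
(lunch, handoff): lunch overlaps handoff ✓
(lunch, snapshot): lunch overlaps snapshot ✓
(lunch, sync_call): lunch overlaps sync_call ✓
(qa_pass, reindex): qa_pass overlaps reindex ✓
(snapshot, audit): snapshot overlaps audit ✓
(snapshot, qa_pass): snapshot overlaps qa_pass ✓
(snapshot, retro): snapshot overlaps retro ✓
(standup, interview): standup overlaps interview ✓
(sync_call, reindex): sync_call overlaps reindex ✓
Count: 14.

14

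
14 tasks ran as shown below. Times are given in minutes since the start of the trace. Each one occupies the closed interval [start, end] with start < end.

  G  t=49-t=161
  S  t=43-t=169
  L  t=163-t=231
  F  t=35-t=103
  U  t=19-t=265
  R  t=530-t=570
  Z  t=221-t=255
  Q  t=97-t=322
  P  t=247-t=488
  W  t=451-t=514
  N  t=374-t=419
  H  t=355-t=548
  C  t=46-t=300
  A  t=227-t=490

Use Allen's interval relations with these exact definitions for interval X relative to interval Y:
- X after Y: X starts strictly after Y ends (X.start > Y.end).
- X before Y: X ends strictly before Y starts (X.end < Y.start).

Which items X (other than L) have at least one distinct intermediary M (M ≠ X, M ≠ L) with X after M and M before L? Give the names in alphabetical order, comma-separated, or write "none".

Target L = [t=163, t=231].
Intermediaries M with M before L: F, G.
Via F — items with X after F: A, H, N, P, R, W, Z.
Via G — items with X after G: A, H, N, P, R, W, Z.
Union: A, H, N, P, R, W, Z.

A, H, N, P, R, W, Z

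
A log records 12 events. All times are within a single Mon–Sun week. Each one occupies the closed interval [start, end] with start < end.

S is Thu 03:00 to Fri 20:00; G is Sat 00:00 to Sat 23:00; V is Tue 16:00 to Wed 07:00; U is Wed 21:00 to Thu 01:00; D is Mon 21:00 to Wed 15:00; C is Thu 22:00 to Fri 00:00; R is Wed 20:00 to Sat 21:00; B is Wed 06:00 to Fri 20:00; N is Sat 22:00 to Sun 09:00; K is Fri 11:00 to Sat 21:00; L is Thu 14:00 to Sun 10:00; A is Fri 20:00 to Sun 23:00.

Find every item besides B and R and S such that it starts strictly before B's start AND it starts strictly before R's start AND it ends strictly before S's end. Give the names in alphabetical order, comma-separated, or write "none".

Conditions: its start is strictly before B's start (X.start < Wed 06:00) AND its start is strictly before R's start (X.start < Wed 20:00) AND its end is strictly before S's end (X.end < Fri 20:00).
A: start Fri 20:00 < Wed 06:00? ✗; start Fri 20:00 < Wed 20:00? ✗; end Sun 23:00 < Fri 20:00? ✗ → no.
C: start Thu 22:00 < Wed 06:00? ✗; start Thu 22:00 < Wed 20:00? ✗; end Fri 00:00 < Fri 20:00? ✓ → no.
D: start Mon 21:00 < Wed 06:00? ✓; start Mon 21:00 < Wed 20:00? ✓; end Wed 15:00 < Fri 20:00? ✓ → yes.
G: start Sat 00:00 < Wed 06:00? ✗; start Sat 00:00 < Wed 20:00? ✗; end Sat 23:00 < Fri 20:00? ✗ → no.
K: start Fri 11:00 < Wed 06:00? ✗; start Fri 11:00 < Wed 20:00? ✗; end Sat 21:00 < Fri 20:00? ✗ → no.
L: start Thu 14:00 < Wed 06:00? ✗; start Thu 14:00 < Wed 20:00? ✗; end Sun 10:00 < Fri 20:00? ✗ → no.
N: start Sat 22:00 < Wed 06:00? ✗; start Sat 22:00 < Wed 20:00? ✗; end Sun 09:00 < Fri 20:00? ✗ → no.
U: start Wed 21:00 < Wed 06:00? ✗; start Wed 21:00 < Wed 20:00? ✗; end Thu 01:00 < Fri 20:00? ✓ → no.
V: start Tue 16:00 < Wed 06:00? ✓; start Tue 16:00 < Wed 20:00? ✓; end Wed 07:00 < Fri 20:00? ✓ → yes.
Result: D, V.

D, V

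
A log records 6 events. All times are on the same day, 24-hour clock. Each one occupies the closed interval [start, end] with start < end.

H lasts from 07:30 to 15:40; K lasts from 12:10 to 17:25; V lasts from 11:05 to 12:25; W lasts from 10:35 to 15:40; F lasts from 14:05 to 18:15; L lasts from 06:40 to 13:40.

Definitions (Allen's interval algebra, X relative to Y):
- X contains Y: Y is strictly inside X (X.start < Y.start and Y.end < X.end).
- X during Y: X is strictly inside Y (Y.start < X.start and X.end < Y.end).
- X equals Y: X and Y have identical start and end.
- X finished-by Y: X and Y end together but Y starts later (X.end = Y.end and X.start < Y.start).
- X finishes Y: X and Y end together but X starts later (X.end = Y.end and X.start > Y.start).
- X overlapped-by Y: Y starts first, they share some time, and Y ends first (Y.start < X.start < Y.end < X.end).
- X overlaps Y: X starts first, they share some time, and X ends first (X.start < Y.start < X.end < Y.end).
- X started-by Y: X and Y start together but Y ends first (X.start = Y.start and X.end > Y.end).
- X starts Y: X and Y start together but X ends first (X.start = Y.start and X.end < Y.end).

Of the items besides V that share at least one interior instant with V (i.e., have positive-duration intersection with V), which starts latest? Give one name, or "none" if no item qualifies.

K

Target V = [11:05, 12:25].
F [14:05, 18:15] → after → excluded.
H [07:30, 15:40] → contains → candidate.
K [12:10, 17:25] → overlapped-by → candidate.
L [06:40, 13:40] → contains → candidate.
W [10:35, 15:40] → contains → candidate.
Among candidates, latest start is 12:10 → K.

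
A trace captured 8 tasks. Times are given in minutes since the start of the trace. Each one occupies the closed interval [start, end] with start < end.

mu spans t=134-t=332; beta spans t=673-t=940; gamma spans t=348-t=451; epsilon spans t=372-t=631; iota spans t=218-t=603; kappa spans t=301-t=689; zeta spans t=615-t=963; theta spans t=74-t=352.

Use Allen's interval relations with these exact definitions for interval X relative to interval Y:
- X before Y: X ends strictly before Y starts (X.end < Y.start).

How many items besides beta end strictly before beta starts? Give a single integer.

5

Target beta = [t=673, t=940].
epsilon [t=372, t=631] → before → counts.
gamma [t=348, t=451] → before → counts.
iota [t=218, t=603] → before → counts.
kappa [t=301, t=689] → overlaps → no.
mu [t=134, t=332] → before → counts.
theta [t=74, t=352] → before → counts.
zeta [t=615, t=963] → contains → no.
Total: 5.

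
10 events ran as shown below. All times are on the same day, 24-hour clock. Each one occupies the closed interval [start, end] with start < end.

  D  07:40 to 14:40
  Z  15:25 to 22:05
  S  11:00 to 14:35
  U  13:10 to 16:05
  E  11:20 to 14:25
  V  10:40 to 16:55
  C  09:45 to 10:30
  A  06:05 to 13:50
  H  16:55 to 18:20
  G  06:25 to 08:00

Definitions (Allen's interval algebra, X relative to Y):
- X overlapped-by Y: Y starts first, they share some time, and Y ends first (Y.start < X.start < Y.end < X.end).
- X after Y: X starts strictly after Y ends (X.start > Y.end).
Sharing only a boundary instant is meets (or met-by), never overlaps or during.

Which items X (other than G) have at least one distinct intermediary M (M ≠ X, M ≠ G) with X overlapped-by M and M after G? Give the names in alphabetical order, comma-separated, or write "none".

U, Z

Target G = [06:25, 08:00].
Intermediaries M with M after G: C, E, H, S, U, V, Z.
Via C — items with X overlapped-by C: none.
Via E — items with X overlapped-by E: U.
Via H — items with X overlapped-by H: none.
Via S — items with X overlapped-by S: U.
Via U — items with X overlapped-by U: Z.
Via V — items with X overlapped-by V: Z.
Via Z — items with X overlapped-by Z: none.
Union: U, Z.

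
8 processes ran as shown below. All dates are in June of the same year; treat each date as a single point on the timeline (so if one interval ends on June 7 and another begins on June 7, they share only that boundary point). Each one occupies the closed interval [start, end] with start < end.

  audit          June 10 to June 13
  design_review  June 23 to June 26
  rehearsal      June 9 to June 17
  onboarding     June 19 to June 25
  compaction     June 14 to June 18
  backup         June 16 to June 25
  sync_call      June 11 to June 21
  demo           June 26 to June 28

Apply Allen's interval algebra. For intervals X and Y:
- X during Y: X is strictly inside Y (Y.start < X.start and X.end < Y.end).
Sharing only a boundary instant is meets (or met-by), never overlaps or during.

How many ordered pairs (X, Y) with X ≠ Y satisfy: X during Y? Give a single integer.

2

Checking all 56 ordered pairs for relation 'during'; matching pairs in alphabetical order:
(audit, rehearsal): audit during rehearsal ✓
(compaction, sync_call): compaction during sync_call ✓
Count: 2.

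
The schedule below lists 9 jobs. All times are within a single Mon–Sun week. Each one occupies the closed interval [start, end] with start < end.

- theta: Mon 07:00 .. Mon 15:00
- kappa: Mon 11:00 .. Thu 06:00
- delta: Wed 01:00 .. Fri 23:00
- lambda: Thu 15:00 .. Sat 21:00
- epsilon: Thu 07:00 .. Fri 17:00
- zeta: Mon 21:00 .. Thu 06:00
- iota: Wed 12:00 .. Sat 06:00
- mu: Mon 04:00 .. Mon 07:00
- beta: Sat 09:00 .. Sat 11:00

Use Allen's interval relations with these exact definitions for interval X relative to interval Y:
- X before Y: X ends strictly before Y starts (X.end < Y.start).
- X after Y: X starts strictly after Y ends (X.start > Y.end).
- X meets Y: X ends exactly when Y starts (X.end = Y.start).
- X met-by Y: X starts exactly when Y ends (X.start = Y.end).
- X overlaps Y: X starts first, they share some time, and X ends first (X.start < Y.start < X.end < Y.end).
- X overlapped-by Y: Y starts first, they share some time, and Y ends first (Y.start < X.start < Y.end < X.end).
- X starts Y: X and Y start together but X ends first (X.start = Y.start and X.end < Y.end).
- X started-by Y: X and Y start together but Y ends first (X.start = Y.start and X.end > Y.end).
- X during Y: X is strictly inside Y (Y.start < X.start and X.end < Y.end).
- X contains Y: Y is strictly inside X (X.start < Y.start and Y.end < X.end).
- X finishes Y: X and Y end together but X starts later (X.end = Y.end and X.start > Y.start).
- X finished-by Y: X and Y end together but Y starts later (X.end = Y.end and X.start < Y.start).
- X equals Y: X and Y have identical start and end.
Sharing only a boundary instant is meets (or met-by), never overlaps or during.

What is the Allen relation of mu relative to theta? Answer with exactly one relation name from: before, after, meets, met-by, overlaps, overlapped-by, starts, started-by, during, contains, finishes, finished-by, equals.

mu = [Mon 04:00, Mon 07:00]; theta = [Mon 07:00, Mon 15:00].
Compare endpoints: mu.start < theta.start, mu.start < theta.end, mu.end = theta.start, mu.end < theta.end.
That pattern is 'meets'.

meets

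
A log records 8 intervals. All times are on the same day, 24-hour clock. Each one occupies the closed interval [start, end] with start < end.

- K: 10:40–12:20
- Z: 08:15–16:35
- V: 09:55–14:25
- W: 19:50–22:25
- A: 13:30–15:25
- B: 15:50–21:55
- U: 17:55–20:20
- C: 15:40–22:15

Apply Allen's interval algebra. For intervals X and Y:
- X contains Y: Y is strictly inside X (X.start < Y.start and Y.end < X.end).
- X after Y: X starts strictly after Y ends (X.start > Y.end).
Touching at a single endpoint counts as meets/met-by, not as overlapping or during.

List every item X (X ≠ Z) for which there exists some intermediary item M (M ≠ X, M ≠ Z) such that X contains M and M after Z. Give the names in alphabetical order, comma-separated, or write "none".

B, C

Target Z = [08:15, 16:35].
Intermediaries M with M after Z: U, W.
Via U — items with X contains U: B, C.
Via W — items with X contains W: none.
Union: B, C.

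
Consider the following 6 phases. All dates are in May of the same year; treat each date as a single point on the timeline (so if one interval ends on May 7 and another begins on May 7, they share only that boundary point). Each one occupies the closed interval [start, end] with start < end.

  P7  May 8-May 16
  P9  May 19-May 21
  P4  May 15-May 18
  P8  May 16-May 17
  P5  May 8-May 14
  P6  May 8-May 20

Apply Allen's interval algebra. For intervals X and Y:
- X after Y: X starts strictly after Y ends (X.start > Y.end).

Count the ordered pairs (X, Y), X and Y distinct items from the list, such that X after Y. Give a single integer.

6

Checking all 30 ordered pairs for relation 'after'; matching pairs in alphabetical order:
(P4, P5): P4 after P5 ✓
(P8, P5): P8 after P5 ✓
(P9, P4): P9 after P4 ✓
(P9, P5): P9 after P5 ✓
(P9, P7): P9 after P7 ✓
(P9, P8): P9 after P8 ✓
Count: 6.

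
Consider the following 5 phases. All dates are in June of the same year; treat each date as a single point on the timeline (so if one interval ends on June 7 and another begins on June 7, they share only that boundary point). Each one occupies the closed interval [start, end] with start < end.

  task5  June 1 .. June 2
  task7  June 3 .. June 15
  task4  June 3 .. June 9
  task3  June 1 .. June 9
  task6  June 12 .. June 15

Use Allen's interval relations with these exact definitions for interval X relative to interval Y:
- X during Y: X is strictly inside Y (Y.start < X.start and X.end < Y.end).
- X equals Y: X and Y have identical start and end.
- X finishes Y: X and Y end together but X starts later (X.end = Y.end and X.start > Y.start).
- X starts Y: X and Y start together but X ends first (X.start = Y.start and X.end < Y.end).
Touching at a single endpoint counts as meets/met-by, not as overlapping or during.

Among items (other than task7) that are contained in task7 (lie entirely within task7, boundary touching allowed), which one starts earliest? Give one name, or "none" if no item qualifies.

Target task7 = [June 3, June 15].
task3 [June 1, June 9] → overlaps → excluded.
task4 [June 3, June 9] → starts → candidate.
task5 [June 1, June 2] → before → excluded.
task6 [June 12, June 15] → finishes → candidate.
Among candidates, earliest start is June 3 → task4.

task4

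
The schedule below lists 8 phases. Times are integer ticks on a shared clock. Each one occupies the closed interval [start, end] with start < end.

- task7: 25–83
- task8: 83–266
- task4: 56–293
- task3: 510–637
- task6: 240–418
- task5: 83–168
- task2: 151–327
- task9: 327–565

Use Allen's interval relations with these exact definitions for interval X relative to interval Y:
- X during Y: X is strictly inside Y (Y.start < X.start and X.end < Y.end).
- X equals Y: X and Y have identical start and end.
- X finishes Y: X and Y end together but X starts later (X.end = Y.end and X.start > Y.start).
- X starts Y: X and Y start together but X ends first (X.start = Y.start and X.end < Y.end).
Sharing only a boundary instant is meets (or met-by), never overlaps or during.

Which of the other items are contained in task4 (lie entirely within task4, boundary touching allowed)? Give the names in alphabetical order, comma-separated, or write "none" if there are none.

task5, task8

Target task4 = [56, 293].
task2 [151, 327] → overlapped-by → no.
task3 [510, 637] → after → no.
task5 [83, 168] → during → yes.
task6 [240, 418] → overlapped-by → no.
task7 [25, 83] → overlaps → no.
task8 [83, 266] → during → yes.
task9 [327, 565] → after → no.
Result: task5, task8.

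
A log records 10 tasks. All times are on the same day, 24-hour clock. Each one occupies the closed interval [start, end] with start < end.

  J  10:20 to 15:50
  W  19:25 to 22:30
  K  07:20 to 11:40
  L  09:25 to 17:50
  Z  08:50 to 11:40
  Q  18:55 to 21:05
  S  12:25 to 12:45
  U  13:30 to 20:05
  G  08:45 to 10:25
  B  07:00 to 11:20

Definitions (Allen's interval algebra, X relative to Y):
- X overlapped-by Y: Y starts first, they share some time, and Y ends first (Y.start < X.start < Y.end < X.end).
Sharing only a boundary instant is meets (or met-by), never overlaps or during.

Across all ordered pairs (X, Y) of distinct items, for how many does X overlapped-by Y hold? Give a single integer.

Checking all 90 ordered pairs for relation 'overlapped-by'; matching pairs in alphabetical order:
(J, B): J overlapped-by B ✓
(J, G): J overlapped-by G ✓
(J, K): J overlapped-by K ✓
(J, Z): J overlapped-by Z ✓
(K, B): K overlapped-by B ✓
(L, B): L overlapped-by B ✓
(L, G): L overlapped-by G ✓
(L, K): L overlapped-by K ✓
(L, Z): L overlapped-by Z ✓
(Q, U): Q overlapped-by U ✓
(U, J): U overlapped-by J ✓
(U, L): U overlapped-by L ✓
(W, Q): W overlapped-by Q ✓
(W, U): W overlapped-by U ✓
(Z, B): Z overlapped-by B ✓
(Z, G): Z overlapped-by G ✓
Count: 16.

16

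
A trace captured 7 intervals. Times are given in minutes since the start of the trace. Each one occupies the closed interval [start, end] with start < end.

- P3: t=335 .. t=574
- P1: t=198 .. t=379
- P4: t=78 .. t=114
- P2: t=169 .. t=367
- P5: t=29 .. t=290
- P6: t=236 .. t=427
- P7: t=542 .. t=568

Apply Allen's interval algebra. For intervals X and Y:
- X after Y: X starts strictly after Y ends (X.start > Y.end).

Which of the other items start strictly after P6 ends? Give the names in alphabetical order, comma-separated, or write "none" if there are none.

P7

Target P6 = [t=236, t=427].
P1 [t=198, t=379] → overlaps → no.
P2 [t=169, t=367] → overlaps → no.
P3 [t=335, t=574] → overlapped-by → no.
P4 [t=78, t=114] → before → no.
P5 [t=29, t=290] → overlaps → no.
P7 [t=542, t=568] → after → yes.
Result: P7.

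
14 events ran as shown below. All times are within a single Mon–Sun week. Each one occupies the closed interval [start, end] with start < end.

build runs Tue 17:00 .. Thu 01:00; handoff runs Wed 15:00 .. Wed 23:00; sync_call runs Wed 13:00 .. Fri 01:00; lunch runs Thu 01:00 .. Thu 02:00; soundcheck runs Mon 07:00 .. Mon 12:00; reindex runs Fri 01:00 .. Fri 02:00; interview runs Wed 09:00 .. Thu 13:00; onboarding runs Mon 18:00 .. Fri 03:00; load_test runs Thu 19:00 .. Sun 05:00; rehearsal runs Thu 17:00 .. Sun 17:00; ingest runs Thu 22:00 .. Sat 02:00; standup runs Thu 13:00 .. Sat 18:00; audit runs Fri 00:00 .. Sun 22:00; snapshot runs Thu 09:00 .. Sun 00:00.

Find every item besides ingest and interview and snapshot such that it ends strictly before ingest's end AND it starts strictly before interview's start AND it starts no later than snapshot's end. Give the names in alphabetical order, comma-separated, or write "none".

Conditions: its end is strictly before ingest's end (X.end < Sat 02:00) AND its start is strictly before interview's start (X.start < Wed 09:00) AND its start is no later than snapshot's end (X.start <= Sun 00:00).
audit: end Sun 22:00 < Sat 02:00? ✗; start Fri 00:00 < Wed 09:00? ✗; start Fri 00:00 <= Sun 00:00? ✓ → no.
build: end Thu 01:00 < Sat 02:00? ✓; start Tue 17:00 < Wed 09:00? ✓; start Tue 17:00 <= Sun 00:00? ✓ → yes.
handoff: end Wed 23:00 < Sat 02:00? ✓; start Wed 15:00 < Wed 09:00? ✗; start Wed 15:00 <= Sun 00:00? ✓ → no.
load_test: end Sun 05:00 < Sat 02:00? ✗; start Thu 19:00 < Wed 09:00? ✗; start Thu 19:00 <= Sun 00:00? ✓ → no.
lunch: end Thu 02:00 < Sat 02:00? ✓; start Thu 01:00 < Wed 09:00? ✗; start Thu 01:00 <= Sun 00:00? ✓ → no.
onboarding: end Fri 03:00 < Sat 02:00? ✓; start Mon 18:00 < Wed 09:00? ✓; start Mon 18:00 <= Sun 00:00? ✓ → yes.
rehearsal: end Sun 17:00 < Sat 02:00? ✗; start Thu 17:00 < Wed 09:00? ✗; start Thu 17:00 <= Sun 00:00? ✓ → no.
reindex: end Fri 02:00 < Sat 02:00? ✓; start Fri 01:00 < Wed 09:00? ✗; start Fri 01:00 <= Sun 00:00? ✓ → no.
soundcheck: end Mon 12:00 < Sat 02:00? ✓; start Mon 07:00 < Wed 09:00? ✓; start Mon 07:00 <= Sun 00:00? ✓ → yes.
standup: end Sat 18:00 < Sat 02:00? ✗; start Thu 13:00 < Wed 09:00? ✗; start Thu 13:00 <= Sun 00:00? ✓ → no.
sync_call: end Fri 01:00 < Sat 02:00? ✓; start Wed 13:00 < Wed 09:00? ✗; start Wed 13:00 <= Sun 00:00? ✓ → no.
Result: build, onboarding, soundcheck.

build, onboarding, soundcheck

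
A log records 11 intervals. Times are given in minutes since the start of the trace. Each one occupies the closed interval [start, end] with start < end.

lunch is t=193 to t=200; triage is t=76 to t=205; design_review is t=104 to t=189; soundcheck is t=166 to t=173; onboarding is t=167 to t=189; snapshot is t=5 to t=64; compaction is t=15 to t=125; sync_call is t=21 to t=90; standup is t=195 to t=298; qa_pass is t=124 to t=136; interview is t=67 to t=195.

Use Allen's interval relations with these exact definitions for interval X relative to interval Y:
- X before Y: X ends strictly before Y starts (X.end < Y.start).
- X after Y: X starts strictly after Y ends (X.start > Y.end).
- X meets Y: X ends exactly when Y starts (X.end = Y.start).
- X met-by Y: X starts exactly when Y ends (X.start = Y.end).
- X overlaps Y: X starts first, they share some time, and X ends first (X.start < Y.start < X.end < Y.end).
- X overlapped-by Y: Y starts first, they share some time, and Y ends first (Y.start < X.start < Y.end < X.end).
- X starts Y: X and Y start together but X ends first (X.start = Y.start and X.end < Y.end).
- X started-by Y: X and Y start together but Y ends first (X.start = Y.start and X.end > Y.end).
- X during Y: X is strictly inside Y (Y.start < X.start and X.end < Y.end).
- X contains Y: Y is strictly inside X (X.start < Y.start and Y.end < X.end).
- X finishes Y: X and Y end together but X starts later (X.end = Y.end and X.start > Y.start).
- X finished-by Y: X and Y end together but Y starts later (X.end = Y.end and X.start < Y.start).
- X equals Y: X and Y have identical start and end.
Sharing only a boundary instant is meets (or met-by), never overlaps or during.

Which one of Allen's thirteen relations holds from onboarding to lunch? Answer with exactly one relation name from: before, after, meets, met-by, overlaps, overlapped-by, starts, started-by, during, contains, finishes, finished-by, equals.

before

onboarding = [t=167, t=189]; lunch = [t=193, t=200].
Compare endpoints: onboarding.start < lunch.start, onboarding.start < lunch.end, onboarding.end < lunch.start, onboarding.end < lunch.end.
That pattern is 'before'.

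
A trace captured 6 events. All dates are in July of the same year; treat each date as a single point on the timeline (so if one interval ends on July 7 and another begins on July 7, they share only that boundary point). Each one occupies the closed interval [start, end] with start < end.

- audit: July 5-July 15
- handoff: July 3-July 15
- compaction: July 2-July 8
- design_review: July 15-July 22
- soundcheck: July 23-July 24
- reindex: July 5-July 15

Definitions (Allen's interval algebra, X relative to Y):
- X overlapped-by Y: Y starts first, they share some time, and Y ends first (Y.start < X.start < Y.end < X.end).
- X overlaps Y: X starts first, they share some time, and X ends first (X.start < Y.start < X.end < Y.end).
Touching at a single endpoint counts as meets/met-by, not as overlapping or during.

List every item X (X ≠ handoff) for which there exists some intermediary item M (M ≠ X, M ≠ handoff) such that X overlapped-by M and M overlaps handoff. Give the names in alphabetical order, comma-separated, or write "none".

Target handoff = [July 3, July 15].
Intermediaries M with M overlaps handoff: compaction.
Via compaction — items with X overlapped-by compaction: audit, reindex.
Union: audit, reindex.

audit, reindex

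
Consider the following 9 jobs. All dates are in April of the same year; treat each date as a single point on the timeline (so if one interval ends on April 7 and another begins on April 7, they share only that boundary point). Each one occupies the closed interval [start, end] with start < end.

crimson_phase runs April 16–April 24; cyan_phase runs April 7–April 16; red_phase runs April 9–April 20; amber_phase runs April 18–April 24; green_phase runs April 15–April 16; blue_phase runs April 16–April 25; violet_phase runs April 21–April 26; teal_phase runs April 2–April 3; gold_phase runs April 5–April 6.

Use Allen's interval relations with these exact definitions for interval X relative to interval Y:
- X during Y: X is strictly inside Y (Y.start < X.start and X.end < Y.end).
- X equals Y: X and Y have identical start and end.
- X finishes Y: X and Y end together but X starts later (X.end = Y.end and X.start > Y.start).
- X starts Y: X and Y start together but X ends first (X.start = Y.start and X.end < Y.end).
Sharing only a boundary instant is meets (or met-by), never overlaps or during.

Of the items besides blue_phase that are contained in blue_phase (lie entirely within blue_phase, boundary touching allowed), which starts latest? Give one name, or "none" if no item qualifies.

amber_phase

Target blue_phase = [April 16, April 25].
amber_phase [April 18, April 24] → during → candidate.
crimson_phase [April 16, April 24] → starts → candidate.
cyan_phase [April 7, April 16] → meets → excluded.
gold_phase [April 5, April 6] → before → excluded.
green_phase [April 15, April 16] → meets → excluded.
red_phase [April 9, April 20] → overlaps → excluded.
teal_phase [April 2, April 3] → before → excluded.
violet_phase [April 21, April 26] → overlapped-by → excluded.
Among candidates, latest start is April 18 → amber_phase.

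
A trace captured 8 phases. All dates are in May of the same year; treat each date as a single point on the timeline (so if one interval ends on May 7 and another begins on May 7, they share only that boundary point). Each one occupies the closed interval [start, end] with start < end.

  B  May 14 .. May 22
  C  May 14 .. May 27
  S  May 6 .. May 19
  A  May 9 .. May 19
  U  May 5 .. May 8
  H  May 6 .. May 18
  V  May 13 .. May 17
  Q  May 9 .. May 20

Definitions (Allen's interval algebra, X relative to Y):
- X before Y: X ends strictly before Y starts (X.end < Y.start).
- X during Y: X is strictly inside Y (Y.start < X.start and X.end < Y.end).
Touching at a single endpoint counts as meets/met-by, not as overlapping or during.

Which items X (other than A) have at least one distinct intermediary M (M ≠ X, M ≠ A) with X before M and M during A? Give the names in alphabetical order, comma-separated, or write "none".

U

Target A = [May 9, May 19].
Intermediaries M with M during A: V.
Via V — items with X before V: U.
Union: U.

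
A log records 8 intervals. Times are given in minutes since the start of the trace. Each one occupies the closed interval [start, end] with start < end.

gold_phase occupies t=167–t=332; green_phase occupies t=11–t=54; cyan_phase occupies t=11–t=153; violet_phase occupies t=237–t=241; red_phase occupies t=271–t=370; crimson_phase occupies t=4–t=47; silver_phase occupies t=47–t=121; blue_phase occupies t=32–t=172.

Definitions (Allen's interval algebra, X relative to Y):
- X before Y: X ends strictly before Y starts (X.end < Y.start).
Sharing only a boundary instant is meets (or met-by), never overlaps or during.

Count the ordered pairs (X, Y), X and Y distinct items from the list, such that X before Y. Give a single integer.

Checking all 56 ordered pairs for relation 'before'; matching pairs in alphabetical order:
(blue_phase, red_phase): blue_phase before red_phase ✓
(blue_phase, violet_phase): blue_phase before violet_phase ✓
(crimson_phase, gold_phase): crimson_phase before gold_phase ✓
(crimson_phase, red_phase): crimson_phase before red_phase ✓
(crimson_phase, violet_phase): crimson_phase before violet_phase ✓
(cyan_phase, gold_phase): cyan_phase before gold_phase ✓
(cyan_phase, red_phase): cyan_phase before red_phase ✓
(cyan_phase, violet_phase): cyan_phase before violet_phase ✓
(green_phase, gold_phase): green_phase before gold_phase ✓
(green_phase, red_phase): green_phase before red_phase ✓
(green_phase, violet_phase): green_phase before violet_phase ✓
(silver_phase, gold_phase): silver_phase before gold_phase ✓
(silver_phase, red_phase): silver_phase before red_phase ✓
(silver_phase, violet_phase): silver_phase before violet_phase ✓
(violet_phase, red_phase): violet_phase before red_phase ✓
Count: 15.

15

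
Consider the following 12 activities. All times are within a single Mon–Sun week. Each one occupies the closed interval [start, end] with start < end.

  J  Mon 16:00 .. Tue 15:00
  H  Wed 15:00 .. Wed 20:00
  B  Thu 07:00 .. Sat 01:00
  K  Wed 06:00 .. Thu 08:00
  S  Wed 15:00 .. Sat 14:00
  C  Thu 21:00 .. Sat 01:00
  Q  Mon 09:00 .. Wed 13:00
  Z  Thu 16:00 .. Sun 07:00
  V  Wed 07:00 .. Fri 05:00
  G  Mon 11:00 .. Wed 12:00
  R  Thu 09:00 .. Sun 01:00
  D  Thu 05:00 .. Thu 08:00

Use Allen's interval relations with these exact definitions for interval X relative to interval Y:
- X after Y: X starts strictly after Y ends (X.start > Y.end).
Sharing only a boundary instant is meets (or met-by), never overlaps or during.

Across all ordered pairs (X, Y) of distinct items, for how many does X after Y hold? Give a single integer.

Checking all 132 ordered pairs for relation 'after'; matching pairs in alphabetical order:
(B, G): B after G ✓
(B, H): B after H ✓
(B, J): B after J ✓
(B, Q): B after Q ✓
(C, D): C after D ✓
(C, G): C after G ✓
(C, H): C after H ✓
(C, J): C after J ✓
(C, K): C after K ✓
(C, Q): C after Q ✓
(D, G): D after G ✓
(D, H): D after H ✓
(D, J): D after J ✓
(D, Q): D after Q ✓
(H, G): H after G ✓
(H, J): H after J ✓
(H, Q): H after Q ✓
(K, J): K after J ✓
(R, D): R after D ✓
(R, G): R after G ✓
(R, H): R after H ✓
(R, J): R after J ✓
(R, K): R after K ✓
(R, Q): R after Q ✓
... plus 10 further pairs not listed.
Count: 34.

34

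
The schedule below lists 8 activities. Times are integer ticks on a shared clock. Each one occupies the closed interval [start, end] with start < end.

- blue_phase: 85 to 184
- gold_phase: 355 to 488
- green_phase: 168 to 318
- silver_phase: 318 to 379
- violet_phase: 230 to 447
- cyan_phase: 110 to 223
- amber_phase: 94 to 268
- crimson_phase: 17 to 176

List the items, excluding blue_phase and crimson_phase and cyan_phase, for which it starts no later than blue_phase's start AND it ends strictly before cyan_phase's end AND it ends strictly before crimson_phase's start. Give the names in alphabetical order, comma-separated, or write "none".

Conditions: its start is no later than blue_phase's start (X.start <= 85) AND its end is strictly before cyan_phase's end (X.end < 223) AND its end is strictly before crimson_phase's start (X.end < 17).
amber_phase: start 94 <= 85? ✗; end 268 < 223? ✗; end 268 < 17? ✗ → no.
gold_phase: start 355 <= 85? ✗; end 488 < 223? ✗; end 488 < 17? ✗ → no.
green_phase: start 168 <= 85? ✗; end 318 < 223? ✗; end 318 < 17? ✗ → no.
silver_phase: start 318 <= 85? ✗; end 379 < 223? ✗; end 379 < 17? ✗ → no.
violet_phase: start 230 <= 85? ✗; end 447 < 223? ✗; end 447 < 17? ✗ → no.
Result: none.

none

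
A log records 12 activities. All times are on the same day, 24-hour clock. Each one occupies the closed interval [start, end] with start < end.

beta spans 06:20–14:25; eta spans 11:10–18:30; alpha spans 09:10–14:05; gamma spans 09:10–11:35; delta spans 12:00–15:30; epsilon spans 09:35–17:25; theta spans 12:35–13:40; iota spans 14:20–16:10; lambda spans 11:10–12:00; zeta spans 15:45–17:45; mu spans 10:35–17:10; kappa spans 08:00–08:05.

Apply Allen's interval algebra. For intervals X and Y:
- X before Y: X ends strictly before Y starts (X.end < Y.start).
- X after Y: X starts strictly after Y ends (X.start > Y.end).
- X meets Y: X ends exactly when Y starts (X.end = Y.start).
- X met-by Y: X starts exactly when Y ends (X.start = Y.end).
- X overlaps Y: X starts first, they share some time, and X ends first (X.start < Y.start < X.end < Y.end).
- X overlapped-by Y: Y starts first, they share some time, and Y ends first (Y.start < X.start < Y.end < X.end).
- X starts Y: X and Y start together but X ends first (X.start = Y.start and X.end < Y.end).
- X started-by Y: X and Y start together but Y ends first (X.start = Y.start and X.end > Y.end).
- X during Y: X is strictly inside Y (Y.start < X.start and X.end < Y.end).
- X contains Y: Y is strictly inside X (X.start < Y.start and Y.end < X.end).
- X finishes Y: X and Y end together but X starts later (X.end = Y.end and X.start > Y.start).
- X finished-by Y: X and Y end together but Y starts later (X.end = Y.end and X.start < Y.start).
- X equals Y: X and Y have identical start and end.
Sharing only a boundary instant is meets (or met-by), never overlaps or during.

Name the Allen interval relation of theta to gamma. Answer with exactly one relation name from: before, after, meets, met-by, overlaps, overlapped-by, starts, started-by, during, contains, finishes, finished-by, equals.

theta = [12:35, 13:40]; gamma = [09:10, 11:35].
Compare endpoints: theta.start > gamma.start, theta.start > gamma.end, theta.end > gamma.start, theta.end > gamma.end.
That pattern is 'after'.

after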